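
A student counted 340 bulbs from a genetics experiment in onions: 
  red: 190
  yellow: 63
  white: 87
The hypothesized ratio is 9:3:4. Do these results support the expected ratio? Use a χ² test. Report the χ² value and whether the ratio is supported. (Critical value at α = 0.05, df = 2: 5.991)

0.064; consistent

Expected counts for N = 340 under a 9:3:4 ratio (total parts = 16):
  red: 340 × 9/16 = 191.25
  yellow: 340 × 3/16 = 63.75
  white: 340 × 4/16 = 85
χ² = Σ (O − E)² / E
  red: (190 − 191.25)² / 191.25 = 0.0082
  yellow: (63 − 63.75)² / 63.75 = 0.0088
  white: (87 − 85)² / 85 = 0.0471
χ² = 0.0082 + 0.0088 + 0.0471 = 0.0641 ≈ 0.064
Degrees of freedom = 3 − 1 = 2; critical value at α = 0.05 is 5.991.
Since 0.064 < 5.991, we fail to reject the null hypothesis — the data are consistent with the 9:3:4 ratio.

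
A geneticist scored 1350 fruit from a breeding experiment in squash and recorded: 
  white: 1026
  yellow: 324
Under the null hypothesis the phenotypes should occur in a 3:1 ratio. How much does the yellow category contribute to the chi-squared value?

The 3:1 ratio has 4 parts, so with N = 1350 the expected counts are:
  white: 1350 × 3/4 = 1012.5
  yellow: 1350 × 1/4 = 337.5
Contribution of yellow: (324 − 337.5)² / 337.5 = 0.5400

0.540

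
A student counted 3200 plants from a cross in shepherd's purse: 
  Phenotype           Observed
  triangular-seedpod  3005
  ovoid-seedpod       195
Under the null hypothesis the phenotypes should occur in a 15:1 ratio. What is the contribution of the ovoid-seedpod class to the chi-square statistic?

0.125

Expected counts for N = 3200 under a 15:1 ratio (total parts = 16):
  triangular-seedpod: 3200 × 15/16 = 3000
  ovoid-seedpod: 3200 × 1/16 = 200
Contribution of ovoid-seedpod: (195 − 200)² / 200 = 0.1250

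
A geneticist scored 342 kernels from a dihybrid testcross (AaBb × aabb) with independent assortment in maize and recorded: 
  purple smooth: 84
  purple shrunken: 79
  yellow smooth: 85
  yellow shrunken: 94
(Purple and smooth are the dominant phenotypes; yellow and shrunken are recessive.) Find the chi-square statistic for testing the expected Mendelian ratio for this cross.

A dihybrid testcross with independent assortment gives a 1:1:1:1 ratio.
Expected counts for N = 342 under a 1:1:1:1 ratio (total parts = 4):
  purple smooth: 342 × 1/4 = 85.5
  purple shrunken: 342 × 1/4 = 85.5
  yellow smooth: 342 × 1/4 = 85.5
  yellow shrunken: 342 × 1/4 = 85.5
χ² = Σ (O − E)² / E
  purple smooth: (84 − 85.5)² / 85.5 = 0.0263
  purple shrunken: (79 − 85.5)² / 85.5 = 0.4942
  yellow smooth: (85 − 85.5)² / 85.5 = 0.0029
  yellow shrunken: (94 − 85.5)² / 85.5 = 0.8450
χ² = 0.0263 + 0.4942 + 0.0029 + 0.8450 = 1.3684 ≈ 1.368

1.368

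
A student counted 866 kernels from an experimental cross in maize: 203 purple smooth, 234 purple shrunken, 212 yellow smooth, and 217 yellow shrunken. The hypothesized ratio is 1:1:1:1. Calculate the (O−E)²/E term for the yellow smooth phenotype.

0.094

The 1:1:1:1 ratio has 4 parts, so with N = 866 the expected counts are:
  purple smooth: 866 × 1/4 = 216.5
  purple shrunken: 866 × 1/4 = 216.5
  yellow smooth: 866 × 1/4 = 216.5
  yellow shrunken: 866 × 1/4 = 216.5
Contribution of yellow smooth: (212 − 216.5)² / 216.5 = 0.0935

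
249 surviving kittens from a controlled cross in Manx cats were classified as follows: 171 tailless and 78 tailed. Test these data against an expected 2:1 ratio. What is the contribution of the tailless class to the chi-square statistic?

0.151

The 2:1 ratio has 3 parts, so with N = 249 the expected counts are:
  tailless: 249 × 2/3 = 166
  tailed: 249 × 1/3 = 83
Contribution of tailless: (171 − 166)² / 166 = 0.1506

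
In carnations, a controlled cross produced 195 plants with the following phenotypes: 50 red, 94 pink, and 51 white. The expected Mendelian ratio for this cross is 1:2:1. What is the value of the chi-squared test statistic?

The 1:2:1 ratio has 4 parts, so with N = 195 the expected counts are:
  red: 195 × 1/4 = 48.75
  pink: 195 × 2/4 = 97.5
  white: 195 × 1/4 = 48.75
χ² = Σ (O − E)² / E
  red: (50 − 48.75)² / 48.75 = 0.0321
  pink: (94 − 97.5)² / 97.5 = 0.1256
  white: (51 − 48.75)² / 48.75 = 0.1038
χ² = 0.0321 + 0.1256 + 0.1038 = 0.2615 ≈ 0.262

0.262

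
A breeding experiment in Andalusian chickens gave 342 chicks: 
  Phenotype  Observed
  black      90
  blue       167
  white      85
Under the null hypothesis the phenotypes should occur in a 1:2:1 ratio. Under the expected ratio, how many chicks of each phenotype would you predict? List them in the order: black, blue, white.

85.5, 171, 85.5

The 1:2:1 ratio has 4 parts, so with N = 342 the expected counts are:
  black: 342 × 1/4 = 85.5
  blue: 342 × 2/4 = 171
  white: 342 × 1/4 = 85.5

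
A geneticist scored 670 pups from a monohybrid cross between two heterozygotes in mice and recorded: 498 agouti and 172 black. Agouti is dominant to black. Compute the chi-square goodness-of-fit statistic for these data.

0.161

For a monohybrid cross between heterozygotes with complete dominance, the expected phenotypic ratio is 3:1.
Under the 3:1 hypothesis (Σ ratio = 4, N = 670):
  agouti: 670 × 3/4 = 502.5
  black: 670 × 1/4 = 167.5
χ² = Σ (O − E)² / E
  agouti: (498 − 502.5)² / 502.5 = 0.0403
  black: (172 − 167.5)² / 167.5 = 0.1209
χ² = 0.0403 + 0.1209 = 0.1612 ≈ 0.161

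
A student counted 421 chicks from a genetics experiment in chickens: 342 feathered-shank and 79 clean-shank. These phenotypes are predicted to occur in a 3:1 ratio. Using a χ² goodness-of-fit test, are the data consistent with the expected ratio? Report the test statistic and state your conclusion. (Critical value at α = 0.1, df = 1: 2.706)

8.729; not consistent

Total ratio parts = 4. Expected numbers out of 421:
  feathered-shank: 421 × 3/4 = 315.75
  clean-shank: 421 × 1/4 = 105.25
χ² = Σ (O − E)² / E
  feathered-shank: (342 − 315.75)² / 315.75 = 2.1823
  clean-shank: (79 − 105.25)² / 105.25 = 6.5469
χ² = 2.1823 + 6.5469 = 8.7292 ≈ 8.729
Degrees of freedom = 2 − 1 = 1; critical value at α = 0.1 is 2.706.
Since 8.729 > 2.706, we reject the null hypothesis — the data do not fit the 3:1 ratio.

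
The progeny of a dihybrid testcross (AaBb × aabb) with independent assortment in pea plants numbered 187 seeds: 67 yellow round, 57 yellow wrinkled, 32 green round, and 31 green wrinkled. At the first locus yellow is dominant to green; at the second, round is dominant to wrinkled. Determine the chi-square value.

A dihybrid testcross with independent assortment gives a 1:1:1:1 ratio.
Expected counts for N = 187 under a 1:1:1:1 ratio (total parts = 4):
  yellow round: 187 × 1/4 = 46.75
  yellow wrinkled: 187 × 1/4 = 46.75
  green round: 187 × 1/4 = 46.75
  green wrinkled: 187 × 1/4 = 46.75
χ² = Σ (O − E)² / E
  yellow round: (67 − 46.75)² / 46.75 = 8.7714
  yellow wrinkled: (57 − 46.75)² / 46.75 = 2.2473
  green round: (32 − 46.75)² / 46.75 = 4.6537
  green wrinkled: (31 − 46.75)² / 46.75 = 5.3061
χ² = 8.7714 + 2.2473 + 4.6537 + 5.3061 = 20.9785 ≈ 20.979

20.979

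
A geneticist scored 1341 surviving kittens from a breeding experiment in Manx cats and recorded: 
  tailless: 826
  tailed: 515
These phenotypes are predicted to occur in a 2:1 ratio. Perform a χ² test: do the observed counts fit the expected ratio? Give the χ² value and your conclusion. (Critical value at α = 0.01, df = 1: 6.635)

15.517; not consistent

Expected counts for N = 1341 under a 2:1 ratio (total parts = 3):
  tailless: 1341 × 2/3 = 894
  tailed: 1341 × 1/3 = 447
χ² = Σ (O − E)² / E
  tailless: (826 − 894)² / 894 = 5.1723
  tailed: (515 − 447)² / 447 = 10.3445
χ² = 5.1723 + 10.3445 = 15.5168 ≈ 15.517
Degrees of freedom = 2 − 1 = 1; critical value at α = 0.01 is 6.635.
Since 15.517 > 6.635, we reject the null hypothesis — the data do not fit the 2:1 ratio.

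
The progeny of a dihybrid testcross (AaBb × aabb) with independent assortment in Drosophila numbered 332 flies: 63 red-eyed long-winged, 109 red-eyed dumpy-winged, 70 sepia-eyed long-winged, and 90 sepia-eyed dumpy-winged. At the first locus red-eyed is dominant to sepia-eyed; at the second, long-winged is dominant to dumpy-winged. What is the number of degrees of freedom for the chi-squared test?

A dihybrid testcross with independent assortment gives a 1:1:1:1 ratio.
A goodness-of-fit test with 4 phenotype classes has df = 4 − 1 = 3.

3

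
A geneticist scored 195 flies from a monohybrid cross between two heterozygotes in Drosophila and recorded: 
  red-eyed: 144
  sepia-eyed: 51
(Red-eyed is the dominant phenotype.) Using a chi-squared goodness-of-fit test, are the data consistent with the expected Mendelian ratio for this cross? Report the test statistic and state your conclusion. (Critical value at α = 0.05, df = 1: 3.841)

0.138; consistent

For a monohybrid cross between heterozygotes with complete dominance, the expected phenotypic ratio is 3:1.
Under the 3:1 hypothesis (Σ ratio = 4, N = 195):
  red-eyed: 195 × 3/4 = 146.25
  sepia-eyed: 195 × 1/4 = 48.75
χ² = Σ (O − E)² / E
  red-eyed: (144 − 146.25)² / 146.25 = 0.0346
  sepia-eyed: (51 − 48.75)² / 48.75 = 0.1038
χ² = 0.0346 + 0.1038 = 0.1384 ≈ 0.138
Degrees of freedom = 2 − 1 = 1; critical value at α = 0.05 is 3.841.
Since 0.138 < 3.841, we fail to reject the null hypothesis — the data are consistent with the 3:1 ratio.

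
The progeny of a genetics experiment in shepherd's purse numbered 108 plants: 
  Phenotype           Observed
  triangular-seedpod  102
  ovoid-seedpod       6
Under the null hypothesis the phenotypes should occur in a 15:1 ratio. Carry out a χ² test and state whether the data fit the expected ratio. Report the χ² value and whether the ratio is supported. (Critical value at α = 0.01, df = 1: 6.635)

0.089; consistent

The 15:1 ratio has 16 parts, so with N = 108 the expected counts are:
  triangular-seedpod: 108 × 15/16 = 101.25
  ovoid-seedpod: 108 × 1/16 = 6.75
χ² = Σ (O − E)² / E
  triangular-seedpod: (102 − 101.25)² / 101.25 = 0.0056
  ovoid-seedpod: (6 − 6.75)² / 6.75 = 0.0833
χ² = 0.0056 + 0.0833 = 0.0889 ≈ 0.089
Degrees of freedom = 2 − 1 = 1; critical value at α = 0.01 is 6.635.
Since 0.089 < 6.635, we fail to reject the null hypothesis — the data are consistent with the 15:1 ratio.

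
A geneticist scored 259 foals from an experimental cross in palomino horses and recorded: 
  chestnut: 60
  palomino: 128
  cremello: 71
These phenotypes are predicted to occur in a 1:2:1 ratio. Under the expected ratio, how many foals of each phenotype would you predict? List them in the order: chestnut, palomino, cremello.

64.75, 129.5, 64.75

Total ratio parts = 4. Expected numbers out of 259:
  chestnut: 259 × 1/4 = 64.75
  palomino: 259 × 2/4 = 129.5
  cremello: 259 × 1/4 = 64.75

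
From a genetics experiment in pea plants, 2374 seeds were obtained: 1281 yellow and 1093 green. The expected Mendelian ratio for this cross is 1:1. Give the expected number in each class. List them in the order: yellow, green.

Total ratio parts = 2. Expected numbers out of 2374:
  yellow: 2374 × 1/2 = 1187
  green: 2374 × 1/2 = 1187

1187, 1187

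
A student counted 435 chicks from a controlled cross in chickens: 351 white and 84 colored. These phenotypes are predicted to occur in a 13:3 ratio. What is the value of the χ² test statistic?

Expected counts for N = 435 under a 13:3 ratio (total parts = 16):
  white: 435 × 13/16 = 353.4375
  colored: 435 × 3/16 = 81.5625
χ² = Σ (O − E)² / E
  white: (351 − 353.4375)² / 353.4375 = 0.0168
  colored: (84 − 81.5625)² / 81.5625 = 0.0728
χ² = 0.0168 + 0.0728 = 0.0896 ≈ 0.090

0.090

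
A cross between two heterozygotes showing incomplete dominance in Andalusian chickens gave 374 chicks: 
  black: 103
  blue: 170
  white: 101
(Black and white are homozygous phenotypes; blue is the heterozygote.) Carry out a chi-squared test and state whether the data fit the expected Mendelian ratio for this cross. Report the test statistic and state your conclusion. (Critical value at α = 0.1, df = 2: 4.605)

With incomplete dominance, a heterozygote × heterozygote cross gives a 1:2:1 phenotypic ratio.
Under the 1:2:1 hypothesis (Σ ratio = 4, N = 374):
  black: 374 × 1/4 = 93.5
  blue: 374 × 2/4 = 187
  white: 374 × 1/4 = 93.5
χ² = Σ (O − E)² / E
  black: (103 − 93.5)² / 93.5 = 0.9652
  blue: (170 − 187)² / 187 = 1.5455
  white: (101 − 93.5)² / 93.5 = 0.6016
χ² = 0.9652 + 1.5455 + 0.6016 = 3.1123 ≈ 3.112
Degrees of freedom = 3 − 1 = 2; critical value at α = 0.1 is 4.605.
Since 3.112 < 4.605, we fail to reject the null hypothesis — the data are consistent with the 1:2:1 ratio.

3.112; consistent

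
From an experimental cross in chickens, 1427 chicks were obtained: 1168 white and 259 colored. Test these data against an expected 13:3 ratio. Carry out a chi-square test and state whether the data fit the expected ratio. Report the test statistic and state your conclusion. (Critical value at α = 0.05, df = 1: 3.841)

0.337; consistent

The 13:3 ratio has 16 parts, so with N = 1427 the expected counts are:
  white: 1427 × 13/16 = 1159.4375
  colored: 1427 × 3/16 = 267.5625
χ² = Σ (O − E)² / E
  white: (1168 − 1159.4375)² / 1159.4375 = 0.0632
  colored: (259 − 267.5625)² / 267.5625 = 0.2740
χ² = 0.0632 + 0.2740 = 0.3372 ≈ 0.337
Degrees of freedom = 2 − 1 = 1; critical value at α = 0.05 is 3.841.
Since 0.337 < 3.841, we fail to reject the null hypothesis — the data are consistent with the 13:3 ratio.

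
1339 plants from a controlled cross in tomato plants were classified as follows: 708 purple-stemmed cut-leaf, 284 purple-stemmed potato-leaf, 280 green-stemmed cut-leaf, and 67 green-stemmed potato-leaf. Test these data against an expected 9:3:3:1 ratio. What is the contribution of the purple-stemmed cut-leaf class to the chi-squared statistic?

The 9:3:3:1 ratio has 16 parts, so with N = 1339 the expected counts are:
  purple-stemmed cut-leaf: 1339 × 9/16 = 753.1875
  purple-stemmed potato-leaf: 1339 × 3/16 = 251.0625
  green-stemmed cut-leaf: 1339 × 3/16 = 251.0625
  green-stemmed potato-leaf: 1339 × 1/16 = 83.6875
Contribution of purple-stemmed cut-leaf: (708 − 753.1875)² / 753.1875 = 2.7110

2.711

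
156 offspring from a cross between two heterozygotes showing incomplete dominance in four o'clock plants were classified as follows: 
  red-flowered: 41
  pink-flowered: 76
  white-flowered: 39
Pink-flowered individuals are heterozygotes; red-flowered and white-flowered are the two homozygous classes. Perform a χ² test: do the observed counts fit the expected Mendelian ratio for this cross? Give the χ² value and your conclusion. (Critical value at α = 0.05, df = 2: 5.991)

With incomplete dominance, a heterozygote × heterozygote cross gives a 1:2:1 phenotypic ratio.
Total ratio parts = 4. Expected numbers out of 156:
  red-flowered: 156 × 1/4 = 39
  pink-flowered: 156 × 2/4 = 78
  white-flowered: 156 × 1/4 = 39
χ² = Σ (O − E)² / E
  red-flowered: (41 − 39)² / 39 = 0.1026
  pink-flowered: (76 − 78)² / 78 = 0.0513
  white-flowered: (39 − 39)² / 39 = 0.0000
χ² = 0.1026 + 0.0513 + 0.0000 = 0.1539 ≈ 0.154
Degrees of freedom = 3 − 1 = 2; critical value at α = 0.05 is 5.991.
Since 0.154 < 5.991, we fail to reject the null hypothesis — the data are consistent with the 1:2:1 ratio.

0.154; consistent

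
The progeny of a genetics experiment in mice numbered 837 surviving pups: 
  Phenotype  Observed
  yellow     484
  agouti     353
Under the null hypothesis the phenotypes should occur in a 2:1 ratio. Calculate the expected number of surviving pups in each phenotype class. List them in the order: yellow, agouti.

Total ratio parts = 3. Expected numbers out of 837:
  yellow: 837 × 2/3 = 558
  agouti: 837 × 1/3 = 279

558, 279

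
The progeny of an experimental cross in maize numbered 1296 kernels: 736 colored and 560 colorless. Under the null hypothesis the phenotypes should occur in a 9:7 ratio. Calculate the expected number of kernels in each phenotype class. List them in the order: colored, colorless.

Total ratio parts = 16. Expected numbers out of 1296:
  colored: 1296 × 9/16 = 729
  colorless: 1296 × 7/16 = 567

729, 567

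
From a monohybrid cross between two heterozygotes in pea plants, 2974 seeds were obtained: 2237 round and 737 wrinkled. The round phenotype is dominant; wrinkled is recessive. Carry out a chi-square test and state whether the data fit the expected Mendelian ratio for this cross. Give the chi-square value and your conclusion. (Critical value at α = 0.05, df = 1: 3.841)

0.076; consistent

For a monohybrid cross between heterozygotes with complete dominance, the expected phenotypic ratio is 3:1.
Total ratio parts = 4. Expected numbers out of 2974:
  round: 2974 × 3/4 = 2230.5
  wrinkled: 2974 × 1/4 = 743.5
χ² = Σ (O − E)² / E
  round: (2237 − 2230.5)² / 2230.5 = 0.0189
  wrinkled: (737 − 743.5)² / 743.5 = 0.0568
χ² = 0.0189 + 0.0568 = 0.0757 ≈ 0.076
Degrees of freedom = 2 − 1 = 1; critical value at α = 0.05 is 3.841.
Since 0.076 < 3.841, we fail to reject the null hypothesis — the data are consistent with the 3:1 ratio.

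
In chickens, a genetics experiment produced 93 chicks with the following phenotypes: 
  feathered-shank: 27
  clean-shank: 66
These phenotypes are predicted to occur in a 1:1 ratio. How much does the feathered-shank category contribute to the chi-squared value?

8.177

Total ratio parts = 2. Expected numbers out of 93:
  feathered-shank: 93 × 1/2 = 46.5
  clean-shank: 93 × 1/2 = 46.5
Contribution of feathered-shank: (27 − 46.5)² / 46.5 = 8.1774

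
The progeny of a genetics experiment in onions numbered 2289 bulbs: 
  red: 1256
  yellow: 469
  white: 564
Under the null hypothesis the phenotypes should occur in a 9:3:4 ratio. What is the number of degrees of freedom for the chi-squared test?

2

A goodness-of-fit test with 3 phenotype classes has df = 3 − 1 = 2.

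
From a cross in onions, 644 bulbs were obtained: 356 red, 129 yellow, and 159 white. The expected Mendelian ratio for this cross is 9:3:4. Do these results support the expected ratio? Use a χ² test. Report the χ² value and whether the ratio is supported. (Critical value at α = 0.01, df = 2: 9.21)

0.696; consistent

Expected counts for N = 644 under a 9:3:4 ratio (total parts = 16):
  red: 644 × 9/16 = 362.25
  yellow: 644 × 3/16 = 120.75
  white: 644 × 4/16 = 161
χ² = Σ (O − E)² / E
  red: (356 − 362.25)² / 362.25 = 0.1078
  yellow: (129 − 120.75)² / 120.75 = 0.5637
  white: (159 − 161)² / 161 = 0.0248
χ² = 0.1078 + 0.5637 + 0.0248 = 0.6963 ≈ 0.696
Degrees of freedom = 3 − 1 = 2; critical value at α = 0.01 is 9.21.
Since 0.696 < 9.21, we fail to reject the null hypothesis — the data are consistent with the 9:3:4 ratio.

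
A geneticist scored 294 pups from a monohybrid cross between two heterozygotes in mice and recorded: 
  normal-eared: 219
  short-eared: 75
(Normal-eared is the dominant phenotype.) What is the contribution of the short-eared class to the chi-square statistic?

0.031

For a monohybrid cross between heterozygotes with complete dominance, the expected phenotypic ratio is 3:1.
Total ratio parts = 4. Expected numbers out of 294:
  normal-eared: 294 × 3/4 = 220.5
  short-eared: 294 × 1/4 = 73.5
Contribution of short-eared: (75 − 73.5)² / 73.5 = 0.0306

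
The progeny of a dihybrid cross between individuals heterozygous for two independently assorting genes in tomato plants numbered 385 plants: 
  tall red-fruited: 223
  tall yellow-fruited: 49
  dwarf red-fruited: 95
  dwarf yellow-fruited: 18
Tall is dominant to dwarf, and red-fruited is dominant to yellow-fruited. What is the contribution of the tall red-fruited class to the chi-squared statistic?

A dihybrid F₂ with independent assortment and complete dominance at both loci gives a 9:3:3:1 phenotypic ratio.
Under the 9:3:3:1 hypothesis (Σ ratio = 16, N = 385):
  tall red-fruited: 385 × 9/16 = 216.5625
  tall yellow-fruited: 385 × 3/16 = 72.1875
  dwarf red-fruited: 385 × 3/16 = 72.1875
  dwarf yellow-fruited: 385 × 1/16 = 24.0625
Contribution of tall red-fruited: (223 − 216.5625)² / 216.5625 = 0.1914

0.191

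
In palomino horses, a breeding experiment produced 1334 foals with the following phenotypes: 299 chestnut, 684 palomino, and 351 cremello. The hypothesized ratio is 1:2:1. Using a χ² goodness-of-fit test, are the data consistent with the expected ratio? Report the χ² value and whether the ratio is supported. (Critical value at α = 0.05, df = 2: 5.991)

The 1:2:1 ratio has 4 parts, so with N = 1334 the expected counts are:
  chestnut: 1334 × 1/4 = 333.5
  palomino: 1334 × 2/4 = 667
  cremello: 1334 × 1/4 = 333.5
χ² = Σ (O − E)² / E
  chestnut: (299 − 333.5)² / 333.5 = 3.5690
  palomino: (684 − 667)² / 667 = 0.4333
  cremello: (351 − 333.5)² / 333.5 = 0.9183
χ² = 3.5690 + 0.4333 + 0.9183 = 4.9206 ≈ 4.921
Degrees of freedom = 3 − 1 = 2; critical value at α = 0.05 is 5.991.
Since 4.921 < 5.991, we fail to reject the null hypothesis — the data are consistent with the 1:2:1 ratio.

4.921; consistent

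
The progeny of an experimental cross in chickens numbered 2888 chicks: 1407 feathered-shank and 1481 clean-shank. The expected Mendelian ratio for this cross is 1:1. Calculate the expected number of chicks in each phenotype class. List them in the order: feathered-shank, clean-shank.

1444, 1444

Total ratio parts = 2. Expected numbers out of 2888:
  feathered-shank: 2888 × 1/2 = 1444
  clean-shank: 2888 × 1/2 = 1444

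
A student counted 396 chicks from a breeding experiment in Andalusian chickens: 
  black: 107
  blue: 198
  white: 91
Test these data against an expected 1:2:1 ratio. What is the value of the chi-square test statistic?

The 1:2:1 ratio has 4 parts, so with N = 396 the expected counts are:
  black: 396 × 1/4 = 99
  blue: 396 × 2/4 = 198
  white: 396 × 1/4 = 99
χ² = Σ (O − E)² / E
  black: (107 − 99)² / 99 = 0.6465
  blue: (198 − 198)² / 198 = 0.0000
  white: (91 − 99)² / 99 = 0.6465
χ² = 0.6465 + 0.0000 + 0.6465 = 1.293

1.293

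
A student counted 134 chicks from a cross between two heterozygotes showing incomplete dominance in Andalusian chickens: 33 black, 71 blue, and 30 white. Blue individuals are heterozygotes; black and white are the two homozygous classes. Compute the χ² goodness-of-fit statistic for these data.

0.612

With incomplete dominance, a heterozygote × heterozygote cross gives a 1:2:1 phenotypic ratio.
Under the 1:2:1 hypothesis (Σ ratio = 4, N = 134):
  black: 134 × 1/4 = 33.5
  blue: 134 × 2/4 = 67
  white: 134 × 1/4 = 33.5
χ² = Σ (O − E)² / E
  black: (33 − 33.5)² / 33.5 = 0.0075
  blue: (71 − 67)² / 67 = 0.2388
  white: (30 − 33.5)² / 33.5 = 0.3657
χ² = 0.0075 + 0.2388 + 0.3657 = 0.612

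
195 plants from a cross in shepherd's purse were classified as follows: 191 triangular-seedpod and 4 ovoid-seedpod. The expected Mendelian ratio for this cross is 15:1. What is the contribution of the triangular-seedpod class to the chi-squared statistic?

Total ratio parts = 16. Expected numbers out of 195:
  triangular-seedpod: 195 × 15/16 = 182.8125
  ovoid-seedpod: 195 × 1/16 = 12.1875
Contribution of triangular-seedpod: (191 − 182.8125)² / 182.8125 = 0.3667

0.367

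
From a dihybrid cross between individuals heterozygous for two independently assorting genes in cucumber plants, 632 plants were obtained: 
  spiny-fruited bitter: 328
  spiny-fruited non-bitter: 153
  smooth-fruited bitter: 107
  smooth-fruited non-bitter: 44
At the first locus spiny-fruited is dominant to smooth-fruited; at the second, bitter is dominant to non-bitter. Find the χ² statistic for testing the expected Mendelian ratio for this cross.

13.800

A dihybrid F₂ with independent assortment and complete dominance at both loci gives a 9:3:3:1 phenotypic ratio.
Expected counts for N = 632 under a 9:3:3:1 ratio (total parts = 16):
  spiny-fruited bitter: 632 × 9/16 = 355.5
  spiny-fruited non-bitter: 632 × 3/16 = 118.5
  smooth-fruited bitter: 632 × 3/16 = 118.5
  smooth-fruited non-bitter: 632 × 1/16 = 39.5
χ² = Σ (O − E)² / E
  spiny-fruited bitter: (328 − 355.5)² / 355.5 = 2.1273
  spiny-fruited non-bitter: (153 − 118.5)² / 118.5 = 10.0443
  smooth-fruited bitter: (107 − 118.5)² / 118.5 = 1.1160
  smooth-fruited non-bitter: (44 − 39.5)² / 39.5 = 0.5127
χ² = 2.1273 + 10.0443 + 1.1160 + 0.5127 = 13.8003 ≈ 13.800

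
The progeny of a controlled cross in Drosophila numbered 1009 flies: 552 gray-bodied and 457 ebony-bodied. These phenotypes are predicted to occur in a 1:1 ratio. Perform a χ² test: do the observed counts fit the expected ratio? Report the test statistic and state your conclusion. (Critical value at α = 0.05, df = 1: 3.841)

Under the 1:1 hypothesis (Σ ratio = 2, N = 1009):
  gray-bodied: 1009 × 1/2 = 504.5
  ebony-bodied: 1009 × 1/2 = 504.5
χ² = Σ (O − E)² / E
  gray-bodied: (552 − 504.5)² / 504.5 = 4.4722
  ebony-bodied: (457 − 504.5)² / 504.5 = 4.4722
χ² = 4.4722 + 4.4722 = 8.9444 ≈ 8.944
Degrees of freedom = 2 − 1 = 1; critical value at α = 0.05 is 3.841.
Since 8.944 > 3.841, we reject the null hypothesis — the data do not fit the 1:1 ratio.

8.944; not consistent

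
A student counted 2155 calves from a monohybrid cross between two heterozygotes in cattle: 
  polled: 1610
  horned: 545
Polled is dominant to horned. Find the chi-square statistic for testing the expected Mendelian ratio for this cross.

0.097

For a monohybrid cross between heterozygotes with complete dominance, the expected phenotypic ratio is 3:1.
Under the 3:1 hypothesis (Σ ratio = 4, N = 2155):
  polled: 2155 × 3/4 = 1616.25
  horned: 2155 × 1/4 = 538.75
χ² = Σ (O − E)² / E
  polled: (1610 − 1616.25)² / 1616.25 = 0.0242
  horned: (545 − 538.75)² / 538.75 = 0.0725
χ² = 0.0242 + 0.0725 = 0.0967 ≈ 0.097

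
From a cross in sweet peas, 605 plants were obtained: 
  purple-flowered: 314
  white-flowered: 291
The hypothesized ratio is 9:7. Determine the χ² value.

4.650

The 9:7 ratio has 16 parts, so with N = 605 the expected counts are:
  purple-flowered: 605 × 9/16 = 340.3125
  white-flowered: 605 × 7/16 = 264.6875
χ² = Σ (O − E)² / E
  purple-flowered: (314 − 340.3125)² / 340.3125 = 2.0344
  white-flowered: (291 − 264.6875)² / 264.6875 = 2.6157
χ² = 2.0344 + 2.6157 = 4.6501 ≈ 4.650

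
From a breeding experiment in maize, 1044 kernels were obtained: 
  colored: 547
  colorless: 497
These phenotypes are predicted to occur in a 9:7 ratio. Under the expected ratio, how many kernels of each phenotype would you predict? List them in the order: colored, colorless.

587.25, 456.75

Under the 9:7 hypothesis (Σ ratio = 16, N = 1044):
  colored: 1044 × 9/16 = 587.25
  colorless: 1044 × 7/16 = 456.75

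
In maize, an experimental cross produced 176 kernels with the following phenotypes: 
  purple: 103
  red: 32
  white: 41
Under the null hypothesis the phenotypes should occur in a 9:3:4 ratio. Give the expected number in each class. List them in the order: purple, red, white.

99, 33, 44

Expected counts for N = 176 under a 9:3:4 ratio (total parts = 16):
  purple: 176 × 9/16 = 99
  red: 176 × 3/16 = 33
  white: 176 × 4/16 = 44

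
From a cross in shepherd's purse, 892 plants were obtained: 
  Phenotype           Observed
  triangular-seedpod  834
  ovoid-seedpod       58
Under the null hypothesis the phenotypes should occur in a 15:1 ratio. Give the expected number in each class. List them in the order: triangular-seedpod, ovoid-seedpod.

836.25, 55.75

The 15:1 ratio has 16 parts, so with N = 892 the expected counts are:
  triangular-seedpod: 892 × 15/16 = 836.25
  ovoid-seedpod: 892 × 1/16 = 55.75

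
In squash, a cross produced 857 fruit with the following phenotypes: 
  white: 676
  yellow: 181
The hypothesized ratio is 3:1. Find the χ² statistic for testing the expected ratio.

Under the 3:1 hypothesis (Σ ratio = 4, N = 857):
  white: 857 × 3/4 = 642.75
  yellow: 857 × 1/4 = 214.25
χ² = Σ (O − E)² / E
  white: (676 − 642.75)² / 642.75 = 1.7201
  yellow: (181 − 214.25)² / 214.25 = 5.1602
χ² = 1.7201 + 5.1602 = 6.8803 ≈ 6.880

6.880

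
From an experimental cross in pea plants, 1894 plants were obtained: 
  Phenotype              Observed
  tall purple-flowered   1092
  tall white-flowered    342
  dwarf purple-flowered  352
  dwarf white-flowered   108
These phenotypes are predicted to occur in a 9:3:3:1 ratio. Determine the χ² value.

2.087

Expected counts for N = 1894 under a 9:3:3:1 ratio (total parts = 16):
  tall purple-flowered: 1894 × 9/16 = 1065.375
  tall white-flowered: 1894 × 3/16 = 355.125
  dwarf purple-flowered: 1894 × 3/16 = 355.125
  dwarf white-flowered: 1894 × 1/16 = 118.375
χ² = Σ (O − E)² / E
  tall purple-flowered: (1092 − 1065.375)² / 1065.375 = 0.6654
  tall white-flowered: (342 − 355.125)² / 355.125 = 0.4851
  dwarf purple-flowered: (352 − 355.125)² / 355.125 = 0.0275
  dwarf white-flowered: (108 − 118.375)² / 118.375 = 0.9093
χ² = 0.6654 + 0.4851 + 0.0275 + 0.9093 = 2.0873 ≈ 2.087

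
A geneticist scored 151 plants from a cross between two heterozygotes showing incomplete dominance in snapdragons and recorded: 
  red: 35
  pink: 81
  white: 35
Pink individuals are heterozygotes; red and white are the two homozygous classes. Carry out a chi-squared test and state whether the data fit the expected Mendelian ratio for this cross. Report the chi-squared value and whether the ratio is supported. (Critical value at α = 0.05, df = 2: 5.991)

0.801; consistent

With incomplete dominance, a heterozygote × heterozygote cross gives a 1:2:1 phenotypic ratio.
Under the 1:2:1 hypothesis (Σ ratio = 4, N = 151):
  red: 151 × 1/4 = 37.75
  pink: 151 × 2/4 = 75.5
  white: 151 × 1/4 = 37.75
χ² = Σ (O − E)² / E
  red: (35 − 37.75)² / 37.75 = 0.2003
  pink: (81 − 75.5)² / 75.5 = 0.4007
  white: (35 − 37.75)² / 37.75 = 0.2003
χ² = 0.2003 + 0.4007 + 0.2003 = 0.8013 ≈ 0.801
Degrees of freedom = 3 − 1 = 2; critical value at α = 0.05 is 5.991.
Since 0.801 < 5.991, we fail to reject the null hypothesis — the data are consistent with the 1:2:1 ratio.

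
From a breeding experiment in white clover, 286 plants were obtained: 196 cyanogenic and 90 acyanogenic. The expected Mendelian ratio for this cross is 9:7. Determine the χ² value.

Total ratio parts = 16. Expected numbers out of 286:
  cyanogenic: 286 × 9/16 = 160.875
  acyanogenic: 286 × 7/16 = 125.125
χ² = Σ (O − E)² / E
  cyanogenic: (196 − 160.875)² / 160.875 = 7.6691
  acyanogenic: (90 − 125.125)² / 125.125 = 9.8603
χ² = 7.6691 + 9.8603 = 17.5294 ≈ 17.529

17.529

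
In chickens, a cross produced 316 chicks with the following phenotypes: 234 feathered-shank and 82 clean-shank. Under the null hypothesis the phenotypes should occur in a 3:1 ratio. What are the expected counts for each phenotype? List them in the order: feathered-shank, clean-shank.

237, 79

Expected counts for N = 316 under a 3:1 ratio (total parts = 4):
  feathered-shank: 316 × 3/4 = 237
  clean-shank: 316 × 1/4 = 79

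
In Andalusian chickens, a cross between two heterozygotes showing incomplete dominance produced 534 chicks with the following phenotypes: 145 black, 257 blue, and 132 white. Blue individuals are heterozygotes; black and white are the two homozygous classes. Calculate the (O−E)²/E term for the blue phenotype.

With incomplete dominance, a heterozygote × heterozygote cross gives a 1:2:1 phenotypic ratio.
Under the 1:2:1 hypothesis (Σ ratio = 4, N = 534):
  black: 534 × 1/4 = 133.5
  blue: 534 × 2/4 = 267
  white: 534 × 1/4 = 133.5
Contribution of blue: (257 − 267)² / 267 = 0.3745

0.375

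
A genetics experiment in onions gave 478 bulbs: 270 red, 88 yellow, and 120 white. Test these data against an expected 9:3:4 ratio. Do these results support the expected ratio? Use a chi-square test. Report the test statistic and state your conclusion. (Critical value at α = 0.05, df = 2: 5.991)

0.036; consistent

Total ratio parts = 16. Expected numbers out of 478:
  red: 478 × 9/16 = 268.875
  yellow: 478 × 3/16 = 89.625
  white: 478 × 4/16 = 119.5
χ² = Σ (O − E)² / E
  red: (270 − 268.875)² / 268.875 = 0.0047
  yellow: (88 − 89.625)² / 89.625 = 0.0295
  white: (120 − 119.5)² / 119.5 = 0.0021
χ² = 0.0047 + 0.0295 + 0.0021 = 0.0363 ≈ 0.036
Degrees of freedom = 3 − 1 = 2; critical value at α = 0.05 is 5.991.
Since 0.036 < 5.991, we fail to reject the null hypothesis — the data are consistent with the 9:3:4 ratio.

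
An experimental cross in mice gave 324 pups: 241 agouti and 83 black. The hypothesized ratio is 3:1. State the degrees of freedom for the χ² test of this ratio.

1

A goodness-of-fit test with 2 phenotype classes has df = 2 − 1 = 1.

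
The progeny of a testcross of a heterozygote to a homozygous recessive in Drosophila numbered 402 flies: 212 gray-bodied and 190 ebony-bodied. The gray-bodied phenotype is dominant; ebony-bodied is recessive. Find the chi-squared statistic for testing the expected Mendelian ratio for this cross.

A testcross of a heterozygote (Aa × aa) gives a 1:1 phenotypic ratio.
Total ratio parts = 2. Expected numbers out of 402:
  gray-bodied: 402 × 1/2 = 201
  ebony-bodied: 402 × 1/2 = 201
χ² = Σ (O − E)² / E
  gray-bodied: (212 − 201)² / 201 = 0.6020
  ebony-bodied: (190 − 201)² / 201 = 0.6020
χ² = 0.6020 + 0.6020 = 1.204

1.204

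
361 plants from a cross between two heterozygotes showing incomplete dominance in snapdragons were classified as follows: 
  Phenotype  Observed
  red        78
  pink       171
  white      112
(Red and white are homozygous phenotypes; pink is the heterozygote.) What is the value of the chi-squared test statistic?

With incomplete dominance, a heterozygote × heterozygote cross gives a 1:2:1 phenotypic ratio.
Total ratio parts = 4. Expected numbers out of 361:
  red: 361 × 1/4 = 90.25
  pink: 361 × 2/4 = 180.5
  white: 361 × 1/4 = 90.25
χ² = Σ (O − E)² / E
  red: (78 − 90.25)² / 90.25 = 1.6627
  pink: (171 − 180.5)² / 180.5 = 0.5000
  white: (112 − 90.25)² / 90.25 = 5.2417
χ² = 1.6627 + 0.5000 + 5.2417 = 7.4044 ≈ 7.404

7.404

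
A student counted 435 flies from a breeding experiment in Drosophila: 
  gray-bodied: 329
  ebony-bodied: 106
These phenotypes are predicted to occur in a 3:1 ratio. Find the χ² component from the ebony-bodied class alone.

Total ratio parts = 4. Expected numbers out of 435:
  gray-bodied: 435 × 3/4 = 326.25
  ebony-bodied: 435 × 1/4 = 108.75
Contribution of ebony-bodied: (106 − 108.75)² / 108.75 = 0.0695

0.070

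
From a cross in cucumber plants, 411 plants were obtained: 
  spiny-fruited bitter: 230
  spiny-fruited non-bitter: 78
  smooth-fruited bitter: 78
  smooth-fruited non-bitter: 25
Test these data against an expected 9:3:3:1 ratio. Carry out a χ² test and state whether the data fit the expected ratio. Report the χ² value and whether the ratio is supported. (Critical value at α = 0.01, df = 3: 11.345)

The 9:3:3:1 ratio has 16 parts, so with N = 411 the expected counts are:
  spiny-fruited bitter: 411 × 9/16 = 231.1875
  spiny-fruited non-bitter: 411 × 3/16 = 77.0625
  smooth-fruited bitter: 411 × 3/16 = 77.0625
  smooth-fruited non-bitter: 411 × 1/16 = 25.6875
χ² = Σ (O − E)² / E
  spiny-fruited bitter: (230 − 231.1875)² / 231.1875 = 0.0061
  spiny-fruited non-bitter: (78 − 77.0625)² / 77.0625 = 0.0114
  smooth-fruited bitter: (78 − 77.0625)² / 77.0625 = 0.0114
  smooth-fruited non-bitter: (25 − 25.6875)² / 25.6875 = 0.0184
χ² = 0.0061 + 0.0114 + 0.0114 + 0.0184 = 0.0473 ≈ 0.047
Degrees of freedom = 4 − 1 = 3; critical value at α = 0.01 is 11.345.
Since 0.047 < 11.345, we fail to reject the null hypothesis — the data are consistent with the 9:3:3:1 ratio.

0.047; consistent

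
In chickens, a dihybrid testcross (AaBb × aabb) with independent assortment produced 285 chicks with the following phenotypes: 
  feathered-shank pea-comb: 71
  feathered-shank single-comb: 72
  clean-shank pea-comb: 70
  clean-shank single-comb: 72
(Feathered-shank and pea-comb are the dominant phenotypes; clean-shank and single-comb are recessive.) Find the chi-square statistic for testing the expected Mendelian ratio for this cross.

0.039

A dihybrid testcross with independent assortment gives a 1:1:1:1 ratio.
Under the 1:1:1:1 hypothesis (Σ ratio = 4, N = 285):
  feathered-shank pea-comb: 285 × 1/4 = 71.25
  feathered-shank single-comb: 285 × 1/4 = 71.25
  clean-shank pea-comb: 285 × 1/4 = 71.25
  clean-shank single-comb: 285 × 1/4 = 71.25
χ² = Σ (O − E)² / E
  feathered-shank pea-comb: (71 − 71.25)² / 71.25 = 0.0009
  feathered-shank single-comb: (72 − 71.25)² / 71.25 = 0.0079
  clean-shank pea-comb: (70 − 71.25)² / 71.25 = 0.0219
  clean-shank single-comb: (72 − 71.25)² / 71.25 = 0.0079
χ² = 0.0009 + 0.0079 + 0.0219 + 0.0079 = 0.0386 ≈ 0.039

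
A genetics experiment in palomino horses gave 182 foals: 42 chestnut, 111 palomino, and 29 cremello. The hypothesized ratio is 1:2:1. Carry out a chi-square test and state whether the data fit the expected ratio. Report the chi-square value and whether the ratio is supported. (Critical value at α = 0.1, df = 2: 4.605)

10.648; not consistent

Total ratio parts = 4. Expected numbers out of 182:
  chestnut: 182 × 1/4 = 45.5
  palomino: 182 × 2/4 = 91
  cremello: 182 × 1/4 = 45.5
χ² = Σ (O − E)² / E
  chestnut: (42 − 45.5)² / 45.5 = 0.2692
  palomino: (111 − 91)² / 91 = 4.3956
  cremello: (29 − 45.5)² / 45.5 = 5.9835
χ² = 0.2692 + 4.3956 + 5.9835 = 10.6483 ≈ 10.648
Degrees of freedom = 3 − 1 = 2; critical value at α = 0.1 is 4.605.
Since 10.648 > 4.605, we reject the null hypothesis — the data do not fit the 1:2:1 ratio.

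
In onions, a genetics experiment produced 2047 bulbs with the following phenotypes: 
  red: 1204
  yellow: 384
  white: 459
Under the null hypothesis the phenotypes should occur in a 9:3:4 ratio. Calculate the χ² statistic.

7.837

Expected counts for N = 2047 under a 9:3:4 ratio (total parts = 16):
  red: 2047 × 9/16 = 1151.4375
  yellow: 2047 × 3/16 = 383.8125
  white: 2047 × 4/16 = 511.75
χ² = Σ (O − E)² / E
  red: (1204 − 1151.4375)² / 1151.4375 = 2.3994
  yellow: (384 − 383.8125)² / 383.8125 = 0.0001
  white: (459 − 511.75)² / 511.75 = 5.4373
χ² = 2.3994 + 0.0001 + 5.4373 = 7.8368 ≈ 7.837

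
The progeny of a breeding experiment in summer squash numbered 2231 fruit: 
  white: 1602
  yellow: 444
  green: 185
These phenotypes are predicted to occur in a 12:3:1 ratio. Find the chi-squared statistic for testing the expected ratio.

19.499

The 12:3:1 ratio has 16 parts, so with N = 2231 the expected counts are:
  white: 2231 × 12/16 = 1673.25
  yellow: 2231 × 3/16 = 418.3125
  green: 2231 × 1/16 = 139.4375
χ² = Σ (O − E)² / E
  white: (1602 − 1673.25)² / 1673.25 = 3.0340
  yellow: (444 − 418.3125)² / 418.3125 = 1.5774
  green: (185 − 139.4375)² / 139.4375 = 14.8880
χ² = 3.0340 + 1.5774 + 14.8880 = 19.4994 ≈ 19.499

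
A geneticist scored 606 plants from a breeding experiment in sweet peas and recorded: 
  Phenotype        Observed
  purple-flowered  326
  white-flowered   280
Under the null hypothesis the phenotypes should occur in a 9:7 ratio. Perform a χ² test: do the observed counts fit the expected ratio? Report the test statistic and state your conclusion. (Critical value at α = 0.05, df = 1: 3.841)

Total ratio parts = 16. Expected numbers out of 606:
  purple-flowered: 606 × 9/16 = 340.875
  white-flowered: 606 × 7/16 = 265.125
χ² = Σ (O − E)² / E
  purple-flowered: (326 − 340.875)² / 340.875 = 0.6491
  white-flowered: (280 − 265.125)² / 265.125 = 0.8346
χ² = 0.6491 + 0.8346 = 1.4837 ≈ 1.484
Degrees of freedom = 2 − 1 = 1; critical value at α = 0.05 is 3.841.
Since 1.484 < 3.841, we fail to reject the null hypothesis — the data are consistent with the 9:7 ratio.

1.484; consistent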